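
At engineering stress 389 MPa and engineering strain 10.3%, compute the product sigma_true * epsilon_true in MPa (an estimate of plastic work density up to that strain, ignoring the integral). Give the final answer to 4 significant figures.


sigma_true = sigma_eng * (1 + epsilon_eng)
sigma_true = 389 * (1 + 0.103) = 429.067 MPa
epsilon_true = ln(1 + epsilon_eng)
epsilon_true = ln(1 + 0.103) = 0.0980337
sigma_true * epsilon_true = 429.067 * 0.0980337 = 42.06 MPa


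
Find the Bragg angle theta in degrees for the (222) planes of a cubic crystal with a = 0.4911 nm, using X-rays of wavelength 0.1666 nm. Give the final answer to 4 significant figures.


d = a / sqrt(h^2+k^2+l^2)
d = 0.4911 / sqrt(12) = 0.141768 nm
lambda = 2*d*sin(theta)  =>  sin(theta) = lambda / (2*d)
sin(theta) = 0.1666 / (2 * 0.141768) = 0.587578
theta = 35.99 deg


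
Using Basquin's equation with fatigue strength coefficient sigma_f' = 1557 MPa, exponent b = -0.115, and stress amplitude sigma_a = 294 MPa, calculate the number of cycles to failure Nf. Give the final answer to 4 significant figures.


sigma_a = sigma_f' * (2*Nf)^b
2*Nf = (sigma_a / sigma_f')^(1/b)
2*Nf = (294 / 1557)^(1/-0.115)
2*Nf = 1.97307e+06
Nf = 986500 cycles


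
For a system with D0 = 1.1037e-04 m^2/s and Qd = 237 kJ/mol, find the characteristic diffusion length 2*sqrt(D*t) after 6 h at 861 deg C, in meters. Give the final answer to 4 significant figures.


Step 1: D = D0 * exp(-Qd/(R*T))
T = 1134.15 K
D = 1.1037e-04 * exp(-237e3 / (8.314 * 1134.15)) = 1.3401e-15 m^2/s
Step 2: L = 2*sqrt(D*t)
t = 6 h = 21600 s
L = 2*sqrt(1.3401e-15 * 21600) = 1.076e-05 m


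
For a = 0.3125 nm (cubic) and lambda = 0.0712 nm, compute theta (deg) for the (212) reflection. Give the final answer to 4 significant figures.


d = a / sqrt(h^2+k^2+l^2)
d = 0.3125 / sqrt(9) = 0.104167 nm
lambda = 2*d*sin(theta)  =>  sin(theta) = lambda / (2*d)
sin(theta) = 0.0712 / (2 * 0.104167) = 0.34176
theta = 19.98 deg


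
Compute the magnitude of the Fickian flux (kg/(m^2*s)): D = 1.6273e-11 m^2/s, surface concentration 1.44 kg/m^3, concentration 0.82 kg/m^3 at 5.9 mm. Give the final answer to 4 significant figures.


J = -D * (dC/dx) = D * (C1 - C2) / dx
J = 1.6273e-11 * (1.44 - 0.82) / 5.9e-03
J = 1.71e-09 kg/(m^2*s)


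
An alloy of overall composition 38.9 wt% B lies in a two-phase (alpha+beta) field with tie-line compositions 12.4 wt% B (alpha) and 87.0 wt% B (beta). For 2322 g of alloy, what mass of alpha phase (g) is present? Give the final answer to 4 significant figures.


f_alpha = (C_beta - C0) / (C_beta - C_alpha)
f_alpha = (87.0 - 38.9) / (87.0 - 12.4) = 0.644772
m_alpha = f_alpha * m_total = 0.644772 * 2322 = 1497 g


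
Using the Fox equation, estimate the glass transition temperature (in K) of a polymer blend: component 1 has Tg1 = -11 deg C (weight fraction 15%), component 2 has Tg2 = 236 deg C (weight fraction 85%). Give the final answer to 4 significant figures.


1/Tg = w1/Tg1 + w2/Tg2 (in Kelvin)
Tg1 = 262.15 K, Tg2 = 509.15 K
1/Tg = 0.15/262.15 + 0.85/509.15
Tg = 446.1 K


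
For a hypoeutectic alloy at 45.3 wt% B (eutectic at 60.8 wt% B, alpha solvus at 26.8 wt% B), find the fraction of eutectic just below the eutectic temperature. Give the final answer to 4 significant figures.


f_primary = (C_e - C0) / (C_e - C_alpha_max)
f_primary = (60.8 - 45.3) / (60.8 - 26.8)
f_primary = 0.455882
f_eutectic = 1 - 0.455882 = 0.5441


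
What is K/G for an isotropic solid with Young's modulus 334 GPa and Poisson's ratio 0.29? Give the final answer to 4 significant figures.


G = E / (2*(1+nu))
G = 334 / (2*(1+0.29)) = 129.457 GPa
K = E / (3*(1-2*nu))
K = 334 / (3*(1-2*0.29)) = 265.079 GPa
K/G = 265.079 / 129.457 = 2.048


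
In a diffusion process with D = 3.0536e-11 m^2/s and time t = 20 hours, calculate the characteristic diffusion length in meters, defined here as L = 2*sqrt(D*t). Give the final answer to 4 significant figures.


t = 20 hr = 72000 s
Diffusion length = 2*sqrt(D*t)
= 2*sqrt(3.0536e-11 * 72000)
= 2.966e-03 m


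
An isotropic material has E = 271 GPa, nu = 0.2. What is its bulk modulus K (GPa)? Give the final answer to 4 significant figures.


K = E / (3*(1-2*nu))
K = 271 / (3*(1-2*0.2))
K = 150.6 GPa


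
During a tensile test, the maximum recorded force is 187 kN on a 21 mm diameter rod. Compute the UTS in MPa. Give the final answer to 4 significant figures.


A0 = pi*(d/2)^2 = pi*(21/2)^2 = 346.361 mm^2
UTS = F_max / A0 = 187*1000 / 346.361
UTS = 539.9 MPa


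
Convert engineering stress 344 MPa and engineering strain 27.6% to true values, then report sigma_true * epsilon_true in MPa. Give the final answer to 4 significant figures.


sigma_true = sigma_eng * (1 + epsilon_eng)
sigma_true = 344 * (1 + 0.276) = 438.944 MPa
epsilon_true = ln(1 + epsilon_eng)
epsilon_true = ln(1 + 0.276) = 0.24373
sigma_true * epsilon_true = 438.944 * 0.24373 = 107 MPa


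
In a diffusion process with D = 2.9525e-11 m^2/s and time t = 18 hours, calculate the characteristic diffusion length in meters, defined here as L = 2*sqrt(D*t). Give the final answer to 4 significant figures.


t = 18 hr = 64800 s
Diffusion length = 2*sqrt(D*t)
= 2*sqrt(2.9525e-11 * 64800)
= 2.766e-03 m


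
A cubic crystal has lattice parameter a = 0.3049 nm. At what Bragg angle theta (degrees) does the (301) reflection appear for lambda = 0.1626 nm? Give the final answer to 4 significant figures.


d = a / sqrt(h^2+k^2+l^2)
d = 0.3049 / sqrt(10) = 0.0964178 nm
lambda = 2*d*sin(theta)  =>  sin(theta) = lambda / (2*d)
sin(theta) = 0.1626 / (2 * 0.0964178) = 0.843205
theta = 57.48 deg


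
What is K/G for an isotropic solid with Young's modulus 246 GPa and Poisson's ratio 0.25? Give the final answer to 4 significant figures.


G = E / (2*(1+nu))
G = 246 / (2*(1+0.25)) = 98.4 GPa
K = E / (3*(1-2*nu))
K = 246 / (3*(1-2*0.25)) = 164 GPa
K/G = 164 / 98.4 = 1.667


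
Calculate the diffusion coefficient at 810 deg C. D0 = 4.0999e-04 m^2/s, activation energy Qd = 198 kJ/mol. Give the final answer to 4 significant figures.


D = D0 * exp(-Qd / (R*T))
T = 1083.15 K
D = 4.0999e-04 * exp(-198e3 / (8.314 * 1083.15))
D = 1.159e-13 m^2/s


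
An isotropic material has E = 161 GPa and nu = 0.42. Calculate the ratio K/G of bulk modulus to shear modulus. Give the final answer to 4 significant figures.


G = E / (2*(1+nu))
G = 161 / (2*(1+0.42)) = 56.6901 GPa
K = E / (3*(1-2*nu))
K = 161 / (3*(1-2*0.42)) = 335.417 GPa
K/G = 335.417 / 56.6901 = 5.917


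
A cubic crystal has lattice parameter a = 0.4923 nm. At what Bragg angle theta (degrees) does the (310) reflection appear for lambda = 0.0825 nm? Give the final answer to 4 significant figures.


d = a / sqrt(h^2+k^2+l^2)
d = 0.4923 / sqrt(10) = 0.155679 nm
lambda = 2*d*sin(theta)  =>  sin(theta) = lambda / (2*d)
sin(theta) = 0.0825 / (2 * 0.155679) = 0.264968
theta = 15.37 deg


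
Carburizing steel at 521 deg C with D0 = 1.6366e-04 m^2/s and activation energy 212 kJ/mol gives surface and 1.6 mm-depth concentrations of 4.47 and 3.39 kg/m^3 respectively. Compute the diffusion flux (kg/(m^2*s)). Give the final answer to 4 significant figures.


Step 1: D = D0 * exp(-Qd/(R*T))
T = 521 + 273.15 = 794.15 K
D = 1.6366e-04 * exp(-212e3 / (8.314 * 794.15)) = 1.85906e-18 m^2/s
Step 2: J = D * (C1 - C2) / dx
J = 1.85906e-18 * (4.47 - 3.39) / 1.6e-03
J = 1.255e-15 kg/(m^2*s)


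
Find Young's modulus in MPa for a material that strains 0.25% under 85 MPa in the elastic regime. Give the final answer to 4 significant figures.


E = sigma / epsilon
epsilon = 0.25% = 2.5e-03
E = 85 / 2.5e-03
E = 34000 MPa


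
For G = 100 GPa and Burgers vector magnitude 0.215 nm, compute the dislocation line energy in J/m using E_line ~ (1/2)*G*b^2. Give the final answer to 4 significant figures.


E = G*b^2/2
b = 0.215 nm = 2.15e-10 m
G = 100 GPa = 1e+11 Pa
E = 0.5 * 1e+11 * (2.15e-10)^2
E = 2.311e-09 J/m


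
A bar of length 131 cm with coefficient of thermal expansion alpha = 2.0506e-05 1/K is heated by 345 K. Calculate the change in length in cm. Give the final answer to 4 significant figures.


dL = L0 * alpha * dT
dL = 131 * 2.0506e-05 * 345
dL = 0.9268 cm


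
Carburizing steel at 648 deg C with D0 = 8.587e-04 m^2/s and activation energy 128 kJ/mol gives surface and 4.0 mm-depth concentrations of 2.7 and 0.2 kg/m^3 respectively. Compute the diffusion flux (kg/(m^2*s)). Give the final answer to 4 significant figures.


Step 1: D = D0 * exp(-Qd/(R*T))
T = 648 + 273.15 = 921.15 K
D = 8.587e-04 * exp(-128e3 / (8.314 * 921.15)) = 4.73395e-11 m^2/s
Step 2: J = D * (C1 - C2) / dx
J = 4.73395e-11 * (2.7 - 0.2) / 4e-03
J = 2.959e-08 kg/(m^2*s)


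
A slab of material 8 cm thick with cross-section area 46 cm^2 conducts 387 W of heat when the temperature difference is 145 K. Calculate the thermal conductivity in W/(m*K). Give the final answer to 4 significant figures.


k = Q*L / (A*dT)
L = 0.08 m, A = 4.6e-03 m^2
k = 387 * 0.08 / (4.6e-03 * 145)
k = 46.42 W/(m*K)


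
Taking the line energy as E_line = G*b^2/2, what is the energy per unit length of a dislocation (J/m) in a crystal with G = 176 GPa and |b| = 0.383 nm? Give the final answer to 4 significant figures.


E = G*b^2/2
b = 0.383 nm = 3.83e-10 m
G = 176 GPa = 1.76e+11 Pa
E = 0.5 * 1.76e+11 * (3.83e-10)^2
E = 1.291e-08 J/m


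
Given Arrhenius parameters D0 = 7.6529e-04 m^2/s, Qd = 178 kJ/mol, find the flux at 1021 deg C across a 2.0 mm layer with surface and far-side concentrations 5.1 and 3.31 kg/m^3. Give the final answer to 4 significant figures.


Step 1: D = D0 * exp(-Qd/(R*T))
T = 1021 + 273.15 = 1294.15 K
D = 7.6529e-04 * exp(-178e3 / (8.314 * 1294.15)) = 5.0016e-11 m^2/s
Step 2: J = D * (C1 - C2) / dx
J = 5.0016e-11 * (5.1 - 3.31) / 2e-03
J = 4.476e-08 kg/(m^2*s)


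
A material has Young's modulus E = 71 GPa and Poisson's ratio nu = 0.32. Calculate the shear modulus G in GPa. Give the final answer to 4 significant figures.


G = E / (2*(1+nu))
G = 71 / (2*(1+0.32))
G = 26.89 GPa


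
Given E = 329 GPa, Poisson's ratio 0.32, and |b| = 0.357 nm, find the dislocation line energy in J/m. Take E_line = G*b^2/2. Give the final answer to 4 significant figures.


Step 1: G = E / (2*(1+nu))
G = 329 / (2*(1+0.32)) = 124.621 GPa = 1.24621e+11 Pa
Step 2: E_line = G*b^2/2
b = 0.357 nm = 3.57e-10 m
E_line = 0.5 * 1.24621e+11 * (3.57e-10)^2 = 7.941e-09 J/m


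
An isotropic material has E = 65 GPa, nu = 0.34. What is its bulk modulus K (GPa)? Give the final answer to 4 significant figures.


K = E / (3*(1-2*nu))
K = 65 / (3*(1-2*0.34))
K = 67.71 GPa


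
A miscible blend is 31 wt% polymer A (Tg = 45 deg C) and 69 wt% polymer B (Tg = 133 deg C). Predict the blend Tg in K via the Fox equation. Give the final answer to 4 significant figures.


1/Tg = w1/Tg1 + w2/Tg2 (in Kelvin)
Tg1 = 318.15 K, Tg2 = 406.15 K
1/Tg = 0.31/318.15 + 0.69/406.15
Tg = 374.1 K


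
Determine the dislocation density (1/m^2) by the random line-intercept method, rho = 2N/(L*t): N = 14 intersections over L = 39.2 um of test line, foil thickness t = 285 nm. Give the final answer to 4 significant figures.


rho = 2N / (L * t)
L = 39.2 um = 3.92e-05 m, t = 285 nm = 2.85e-07 m
rho = 2 * 14 / (3.92e-05 * 2.85e-07)
rho = 2.506e+12 1/m^2


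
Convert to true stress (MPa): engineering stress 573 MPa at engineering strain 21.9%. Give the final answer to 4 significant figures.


sigma_true = sigma_eng * (1 + epsilon_eng)
sigma_true = 573 * (1 + 0.219)
sigma_true = 698.5 MPa


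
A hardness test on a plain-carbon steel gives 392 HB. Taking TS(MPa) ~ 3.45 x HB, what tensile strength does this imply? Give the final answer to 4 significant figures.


TS (MPa) = 3.45 * HB
TS = 3.45 * 392
TS = 1352 MPa


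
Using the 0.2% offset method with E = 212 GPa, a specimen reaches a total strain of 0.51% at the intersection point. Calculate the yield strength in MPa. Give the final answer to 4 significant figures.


Offset strain = 0.002
Elastic strain at yield = total_strain - offset = 5.1e-03 - 0.002 = 3.1e-03
sigma_y = E * elastic_strain = 212000 * 3.1e-03
sigma_y = 657.2 MPa


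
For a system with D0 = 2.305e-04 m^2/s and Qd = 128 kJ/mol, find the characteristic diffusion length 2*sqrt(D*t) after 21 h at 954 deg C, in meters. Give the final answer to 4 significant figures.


Step 1: D = D0 * exp(-Qd/(R*T))
T = 1227.15 K
D = 2.305e-04 * exp(-128e3 / (8.314 * 1227.15)) = 8.20446e-10 m^2/s
Step 2: L = 2*sqrt(D*t)
t = 21 h = 75600 s
L = 2*sqrt(8.20446e-10 * 75600) = 0.01575 m


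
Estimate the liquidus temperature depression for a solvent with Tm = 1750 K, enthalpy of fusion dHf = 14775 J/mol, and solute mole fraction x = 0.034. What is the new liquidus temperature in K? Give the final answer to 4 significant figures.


dT = R*Tm^2*x / dHf
dT = 8.314 * 1750^2 * 0.034 / 14775
dT = 58.5919 K
T_new = 1750 - 58.5919 = 1691 K


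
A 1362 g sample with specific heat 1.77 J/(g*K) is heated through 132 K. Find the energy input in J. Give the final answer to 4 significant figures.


Q = m * cp * dT
Q = 1362 * 1.77 * 132
Q = 318200 J


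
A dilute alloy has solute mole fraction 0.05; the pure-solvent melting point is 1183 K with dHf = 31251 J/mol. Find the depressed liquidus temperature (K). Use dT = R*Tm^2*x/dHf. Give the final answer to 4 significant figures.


dT = R*Tm^2*x / dHf
dT = 8.314 * 1183^2 * 0.05 / 31251
dT = 18.616 K
T_new = 1183 - 18.616 = 1164 K


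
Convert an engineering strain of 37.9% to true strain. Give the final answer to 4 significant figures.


epsilon_true = ln(1 + epsilon_eng)
epsilon_true = ln(1 + 0.379)
epsilon_true = 0.3214


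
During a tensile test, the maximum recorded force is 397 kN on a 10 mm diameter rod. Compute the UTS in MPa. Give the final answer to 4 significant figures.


A0 = pi*(d/2)^2 = pi*(10/2)^2 = 78.5398 mm^2
UTS = F_max / A0 = 397*1000 / 78.5398
UTS = 5055 MPa


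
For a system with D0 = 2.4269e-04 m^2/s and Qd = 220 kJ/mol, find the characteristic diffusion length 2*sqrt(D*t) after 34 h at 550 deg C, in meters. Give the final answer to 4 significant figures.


Step 1: D = D0 * exp(-Qd/(R*T))
T = 823.15 K
D = 2.4269e-04 * exp(-220e3 / (8.314 * 823.15)) = 2.65464e-18 m^2/s
Step 2: L = 2*sqrt(D*t)
t = 34 h = 122400 s
L = 2*sqrt(2.65464e-18 * 122400) = 1.14e-06 m


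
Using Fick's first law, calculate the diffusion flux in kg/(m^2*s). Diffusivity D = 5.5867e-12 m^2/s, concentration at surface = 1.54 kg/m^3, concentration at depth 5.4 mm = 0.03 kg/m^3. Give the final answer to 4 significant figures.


J = -D * (dC/dx) = D * (C1 - C2) / dx
J = 5.5867e-12 * (1.54 - 0.03) / 5.4e-03
J = 1.562e-09 kg/(m^2*s)


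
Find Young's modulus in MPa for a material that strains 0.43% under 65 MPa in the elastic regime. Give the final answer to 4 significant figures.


E = sigma / epsilon
epsilon = 0.43% = 4.3e-03
E = 65 / 4.3e-03
E = 15120 MPa


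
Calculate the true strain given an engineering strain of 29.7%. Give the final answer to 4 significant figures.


epsilon_true = ln(1 + epsilon_eng)
epsilon_true = ln(1 + 0.297)
epsilon_true = 0.2601


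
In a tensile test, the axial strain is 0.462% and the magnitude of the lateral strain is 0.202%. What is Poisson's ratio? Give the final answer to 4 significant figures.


nu = -epsilon_lat / epsilon_axial
Lateral strain is contraction (negative), so using magnitudes:
nu = 0.202 / 0.462
nu = 0.4372


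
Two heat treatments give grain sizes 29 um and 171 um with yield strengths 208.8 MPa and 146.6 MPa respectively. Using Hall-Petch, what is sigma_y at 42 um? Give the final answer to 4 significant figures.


sigma_y = sigma0 + k / sqrt(d)
1/sqrt(d1) = 1/sqrt(2.9e-05) = 185.695;  1/sqrt(d2) = 76.4719
k = (sigma1 - sigma2) / (1/sqrt(d1) - 1/sqrt(d2)) = (208.8 - 146.6) / (185.695 - 76.4719) = 0.569475 MPa*m^0.5
sigma0 = sigma1 - k/sqrt(d1) = 208.8 - 0.569475*185.695 = 103.051 MPa
sigma_y(d3) = 103.051 + 0.569475 / sqrt(4.2e-05) = 190.9 MPa


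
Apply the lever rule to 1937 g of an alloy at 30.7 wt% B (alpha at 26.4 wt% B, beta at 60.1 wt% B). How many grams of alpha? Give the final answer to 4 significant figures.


f_alpha = (C_beta - C0) / (C_beta - C_alpha)
f_alpha = (60.1 - 30.7) / (60.1 - 26.4) = 0.872404
m_alpha = f_alpha * m_total = 0.872404 * 1937 = 1690 g


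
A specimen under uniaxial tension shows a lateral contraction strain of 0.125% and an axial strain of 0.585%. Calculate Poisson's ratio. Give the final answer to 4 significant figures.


nu = -epsilon_lat / epsilon_axial
Lateral strain is contraction (negative), so using magnitudes:
nu = 0.125 / 0.585
nu = 0.2137


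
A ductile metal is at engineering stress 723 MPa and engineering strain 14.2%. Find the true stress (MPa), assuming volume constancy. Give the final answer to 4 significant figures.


sigma_true = sigma_eng * (1 + epsilon_eng)
sigma_true = 723 * (1 + 0.142)
sigma_true = 825.7 MPa


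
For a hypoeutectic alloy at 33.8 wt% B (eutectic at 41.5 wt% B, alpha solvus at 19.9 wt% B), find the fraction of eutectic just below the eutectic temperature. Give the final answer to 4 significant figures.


f_primary = (C_e - C0) / (C_e - C_alpha_max)
f_primary = (41.5 - 33.8) / (41.5 - 19.9)
f_primary = 0.356481
f_eutectic = 1 - 0.356481 = 0.6435


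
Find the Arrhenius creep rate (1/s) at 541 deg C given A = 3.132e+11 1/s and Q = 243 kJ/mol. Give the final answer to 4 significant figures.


rate = A * exp(-Q / (R*T))
T = 541 + 273.15 = 814.15 K
rate = 3.132e+11 * exp(-243e3 / (8.314 * 814.15))
rate = 8.031e-05 1/s


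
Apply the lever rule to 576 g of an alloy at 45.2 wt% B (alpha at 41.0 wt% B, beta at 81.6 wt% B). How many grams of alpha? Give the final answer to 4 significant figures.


f_alpha = (C_beta - C0) / (C_beta - C_alpha)
f_alpha = (81.6 - 45.2) / (81.6 - 41.0) = 0.896552
m_alpha = f_alpha * m_total = 0.896552 * 576 = 516.4 g


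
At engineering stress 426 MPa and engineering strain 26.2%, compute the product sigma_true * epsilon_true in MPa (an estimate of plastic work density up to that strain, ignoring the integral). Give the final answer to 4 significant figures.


sigma_true = sigma_eng * (1 + epsilon_eng)
sigma_true = 426 * (1 + 0.262) = 537.612 MPa
epsilon_true = ln(1 + epsilon_eng)
epsilon_true = ln(1 + 0.262) = 0.232698
sigma_true * epsilon_true = 537.612 * 0.232698 = 125.1 MPa


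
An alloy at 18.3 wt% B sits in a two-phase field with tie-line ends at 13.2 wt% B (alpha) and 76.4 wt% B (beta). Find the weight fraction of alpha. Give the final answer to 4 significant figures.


f_alpha = (C_beta - C0) / (C_beta - C_alpha)
f_alpha = (76.4 - 18.3) / (76.4 - 13.2)
f_alpha = 0.9193


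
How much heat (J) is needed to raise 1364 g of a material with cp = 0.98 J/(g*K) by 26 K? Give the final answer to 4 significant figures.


Q = m * cp * dT
Q = 1364 * 0.98 * 26
Q = 34750 J


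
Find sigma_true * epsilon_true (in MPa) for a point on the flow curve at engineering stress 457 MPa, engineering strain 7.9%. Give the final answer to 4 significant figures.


sigma_true = sigma_eng * (1 + epsilon_eng)
sigma_true = 457 * (1 + 0.079) = 493.103 MPa
epsilon_true = ln(1 + epsilon_eng)
epsilon_true = ln(1 + 0.079) = 0.0760347
sigma_true * epsilon_true = 493.103 * 0.0760347 = 37.49 MPa


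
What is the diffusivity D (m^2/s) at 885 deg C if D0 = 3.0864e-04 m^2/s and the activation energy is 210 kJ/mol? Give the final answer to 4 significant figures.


D = D0 * exp(-Qd / (R*T))
T = 1158.15 K
D = 3.0864e-04 * exp(-210e3 / (8.314 * 1158.15))
D = 1.042e-13 m^2/s


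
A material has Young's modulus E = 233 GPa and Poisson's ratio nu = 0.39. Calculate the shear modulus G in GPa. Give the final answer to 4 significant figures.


G = E / (2*(1+nu))
G = 233 / (2*(1+0.39))
G = 83.81 GPa


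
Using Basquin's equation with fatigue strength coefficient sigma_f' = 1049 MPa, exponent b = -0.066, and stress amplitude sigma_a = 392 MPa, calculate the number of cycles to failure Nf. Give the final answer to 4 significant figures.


sigma_a = sigma_f' * (2*Nf)^b
2*Nf = (sigma_a / sigma_f')^(1/b)
2*Nf = (392 / 1049)^(1/-0.066)
2*Nf = 2.99994e+06
Nf = 1.5e+06 cycles


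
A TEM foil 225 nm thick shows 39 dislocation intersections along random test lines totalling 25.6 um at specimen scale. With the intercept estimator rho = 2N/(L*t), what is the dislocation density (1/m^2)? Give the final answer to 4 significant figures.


rho = 2N / (L * t)
L = 25.6 um = 2.56e-05 m, t = 225 nm = 2.25e-07 m
rho = 2 * 39 / (2.56e-05 * 2.25e-07)
rho = 1.354e+13 1/m^2


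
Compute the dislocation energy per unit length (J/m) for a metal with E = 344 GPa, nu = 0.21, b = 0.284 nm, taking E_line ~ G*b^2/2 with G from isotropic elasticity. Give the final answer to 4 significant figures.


Step 1: G = E / (2*(1+nu))
G = 344 / (2*(1+0.21)) = 142.149 GPa = 1.42149e+11 Pa
Step 2: E_line = G*b^2/2
b = 0.284 nm = 2.84e-10 m
E_line = 0.5 * 1.42149e+11 * (2.84e-10)^2 = 5.733e-09 J/m


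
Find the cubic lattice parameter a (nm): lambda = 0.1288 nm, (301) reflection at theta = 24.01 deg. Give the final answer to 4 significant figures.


d = lambda / (2*sin(theta))
d = 0.1288 / (2*sin(24.01 deg))
d = 0.158271 nm
a = d * sqrt(h^2+k^2+l^2) = 0.158271 * sqrt(10)
a = 0.5005 nm


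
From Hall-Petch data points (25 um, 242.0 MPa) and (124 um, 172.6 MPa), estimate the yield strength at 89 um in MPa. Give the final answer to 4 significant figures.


sigma_y = sigma0 + k / sqrt(d)
1/sqrt(d1) = 1/sqrt(2.5e-05) = 200;  1/sqrt(d2) = 89.8027
k = (sigma1 - sigma2) / (1/sqrt(d1) - 1/sqrt(d2)) = (242.0 - 172.6) / (200 - 89.8027) = 0.629779 MPa*m^0.5
sigma0 = sigma1 - k/sqrt(d1) = 242.0 - 0.629779*200 = 116.044 MPa
sigma_y(d3) = 116.044 + 0.629779 / sqrt(8.9e-05) = 182.8 MPa


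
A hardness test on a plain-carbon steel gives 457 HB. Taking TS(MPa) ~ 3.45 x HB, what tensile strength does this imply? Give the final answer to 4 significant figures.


TS (MPa) = 3.45 * HB
TS = 3.45 * 457
TS = 1577 MPa


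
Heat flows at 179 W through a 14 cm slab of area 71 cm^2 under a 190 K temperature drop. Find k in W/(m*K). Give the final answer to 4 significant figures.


k = Q*L / (A*dT)
L = 0.14 m, A = 7.1e-03 m^2
k = 179 * 0.14 / (7.1e-03 * 190)
k = 18.58 W/(m*K)


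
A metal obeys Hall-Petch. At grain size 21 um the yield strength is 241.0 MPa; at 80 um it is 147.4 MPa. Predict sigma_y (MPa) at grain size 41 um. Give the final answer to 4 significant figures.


sigma_y = sigma0 + k / sqrt(d)
1/sqrt(d1) = 1/sqrt(2.1e-05) = 218.218;  1/sqrt(d2) = 111.803
k = (sigma1 - sigma2) / (1/sqrt(d1) - 1/sqrt(d2)) = (241.0 - 147.4) / (218.218 - 111.803) = 0.879579 MPa*m^0.5
sigma0 = sigma1 - k/sqrt(d1) = 241.0 - 0.879579*218.218 = 49.06 MPa
sigma_y(d3) = 49.06 + 0.879579 / sqrt(4.1e-05) = 186.4 MPa


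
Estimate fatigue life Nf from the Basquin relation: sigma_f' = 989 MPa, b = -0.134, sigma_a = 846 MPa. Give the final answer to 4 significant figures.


sigma_a = sigma_f' * (2*Nf)^b
2*Nf = (sigma_a / sigma_f')^(1/b)
2*Nf = (846 / 989)^(1/-0.134)
2*Nf = 3.20748
Nf = 1.604 cycles


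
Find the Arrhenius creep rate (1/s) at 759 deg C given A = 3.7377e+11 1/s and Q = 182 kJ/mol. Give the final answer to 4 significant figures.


rate = A * exp(-Q / (R*T))
T = 759 + 273.15 = 1032.15 K
rate = 3.7377e+11 * exp(-182e3 / (8.314 * 1032.15))
rate = 230 1/s


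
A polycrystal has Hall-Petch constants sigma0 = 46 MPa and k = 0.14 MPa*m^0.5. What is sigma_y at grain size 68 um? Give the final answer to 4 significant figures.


sigma_y = sigma0 + k / sqrt(d)
d = 68 um = 6.8e-05 m
sigma_y = 46 + 0.14 / sqrt(6.8e-05)
sigma_y = 62.98 MPa


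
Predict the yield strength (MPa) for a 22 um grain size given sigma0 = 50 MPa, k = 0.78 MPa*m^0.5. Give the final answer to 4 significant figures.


sigma_y = sigma0 + k / sqrt(d)
d = 22 um = 2.2e-05 m
sigma_y = 50 + 0.78 / sqrt(2.2e-05)
sigma_y = 216.3 MPa


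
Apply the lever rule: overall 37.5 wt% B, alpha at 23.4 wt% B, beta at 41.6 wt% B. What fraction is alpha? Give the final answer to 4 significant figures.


f_alpha = (C_beta - C0) / (C_beta - C_alpha)
f_alpha = (41.6 - 37.5) / (41.6 - 23.4)
f_alpha = 0.2253


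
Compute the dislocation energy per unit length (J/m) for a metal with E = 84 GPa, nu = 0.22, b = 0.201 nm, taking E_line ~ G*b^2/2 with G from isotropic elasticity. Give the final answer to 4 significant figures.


Step 1: G = E / (2*(1+nu))
G = 84 / (2*(1+0.22)) = 34.4262 GPa = 3.44262e+10 Pa
Step 2: E_line = G*b^2/2
b = 0.201 nm = 2.01e-10 m
E_line = 0.5 * 3.44262e+10 * (2.01e-10)^2 = 6.954e-10 J/m


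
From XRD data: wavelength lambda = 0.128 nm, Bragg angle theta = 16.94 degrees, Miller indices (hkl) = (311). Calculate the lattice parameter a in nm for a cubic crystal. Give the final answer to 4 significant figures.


d = lambda / (2*sin(theta))
d = 0.128 / (2*sin(16.94 deg))
d = 0.219652 nm
a = d * sqrt(h^2+k^2+l^2) = 0.219652 * sqrt(11)
a = 0.7285 nm


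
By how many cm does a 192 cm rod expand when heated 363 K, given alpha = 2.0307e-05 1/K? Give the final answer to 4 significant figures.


dL = L0 * alpha * dT
dL = 192 * 2.0307e-05 * 363
dL = 1.415 cm


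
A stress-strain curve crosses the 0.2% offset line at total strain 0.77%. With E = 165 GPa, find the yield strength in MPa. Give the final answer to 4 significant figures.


Offset strain = 0.002
Elastic strain at yield = total_strain - offset = 7.7e-03 - 0.002 = 5.7e-03
sigma_y = E * elastic_strain = 165000 * 5.7e-03
sigma_y = 940.5 MPa


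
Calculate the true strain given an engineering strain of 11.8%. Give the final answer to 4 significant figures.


epsilon_true = ln(1 + epsilon_eng)
epsilon_true = ln(1 + 0.118)
epsilon_true = 0.1115


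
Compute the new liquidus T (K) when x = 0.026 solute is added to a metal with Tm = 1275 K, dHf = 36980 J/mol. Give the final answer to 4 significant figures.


dT = R*Tm^2*x / dHf
dT = 8.314 * 1275^2 * 0.026 / 36980
dT = 9.50248 K
T_new = 1275 - 9.50248 = 1265 K


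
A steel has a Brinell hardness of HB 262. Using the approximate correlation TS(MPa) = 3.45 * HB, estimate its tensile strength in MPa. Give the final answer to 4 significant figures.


TS (MPa) = 3.45 * HB
TS = 3.45 * 262
TS = 903.9 MPa


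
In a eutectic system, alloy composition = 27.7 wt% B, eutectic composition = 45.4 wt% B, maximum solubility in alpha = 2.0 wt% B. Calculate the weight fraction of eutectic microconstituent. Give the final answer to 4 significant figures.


f_primary = (C_e - C0) / (C_e - C_alpha_max)
f_primary = (45.4 - 27.7) / (45.4 - 2.0)
f_primary = 0.407834
f_eutectic = 1 - 0.407834 = 0.5922


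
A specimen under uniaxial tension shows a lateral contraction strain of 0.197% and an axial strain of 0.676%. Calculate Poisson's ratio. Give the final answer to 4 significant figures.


nu = -epsilon_lat / epsilon_axial
Lateral strain is contraction (negative), so using magnitudes:
nu = 0.197 / 0.676
nu = 0.2914


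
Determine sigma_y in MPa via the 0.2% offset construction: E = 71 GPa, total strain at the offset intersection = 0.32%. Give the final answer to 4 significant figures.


Offset strain = 0.002
Elastic strain at yield = total_strain - offset = 3.2e-03 - 0.002 = 1.2e-03
sigma_y = E * elastic_strain = 71000 * 1.2e-03
sigma_y = 85.2 MPa


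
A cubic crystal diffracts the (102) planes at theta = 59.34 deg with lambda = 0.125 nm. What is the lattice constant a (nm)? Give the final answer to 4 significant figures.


d = lambda / (2*sin(theta))
d = 0.125 / (2*sin(59.34 deg))
d = 0.0726568 nm
a = d * sqrt(h^2+k^2+l^2) = 0.0726568 * sqrt(5)
a = 0.1625 nm


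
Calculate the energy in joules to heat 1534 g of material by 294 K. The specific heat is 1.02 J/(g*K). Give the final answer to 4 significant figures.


Q = m * cp * dT
Q = 1534 * 1.02 * 294
Q = 460000 J


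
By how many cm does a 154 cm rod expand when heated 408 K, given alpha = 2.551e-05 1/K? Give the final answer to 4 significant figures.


dL = L0 * alpha * dT
dL = 154 * 2.551e-05 * 408
dL = 1.603 cm


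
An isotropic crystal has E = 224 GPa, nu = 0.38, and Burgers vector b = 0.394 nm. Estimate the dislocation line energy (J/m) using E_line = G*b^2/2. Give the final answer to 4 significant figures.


Step 1: G = E / (2*(1+nu))
G = 224 / (2*(1+0.38)) = 81.1594 GPa = 8.11594e+10 Pa
Step 2: E_line = G*b^2/2
b = 0.394 nm = 3.94e-10 m
E_line = 0.5 * 8.11594e+10 * (3.94e-10)^2 = 6.299e-09 J/m


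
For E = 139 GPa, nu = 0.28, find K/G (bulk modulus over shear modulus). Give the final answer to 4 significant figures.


G = E / (2*(1+nu))
G = 139 / (2*(1+0.28)) = 54.2969 GPa
K = E / (3*(1-2*nu))
K = 139 / (3*(1-2*0.28)) = 105.303 GPa
K/G = 105.303 / 54.2969 = 1.939


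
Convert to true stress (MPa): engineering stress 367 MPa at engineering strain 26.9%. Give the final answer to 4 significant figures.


sigma_true = sigma_eng * (1 + epsilon_eng)
sigma_true = 367 * (1 + 0.269)
sigma_true = 465.7 MPa


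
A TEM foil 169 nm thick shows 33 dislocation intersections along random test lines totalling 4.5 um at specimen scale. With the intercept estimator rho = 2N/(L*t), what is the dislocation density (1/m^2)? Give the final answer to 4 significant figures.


rho = 2N / (L * t)
L = 4.5 um = 4.5e-06 m, t = 169 nm = 1.69e-07 m
rho = 2 * 33 / (4.5e-06 * 1.69e-07)
rho = 8.679e+13 1/m^2


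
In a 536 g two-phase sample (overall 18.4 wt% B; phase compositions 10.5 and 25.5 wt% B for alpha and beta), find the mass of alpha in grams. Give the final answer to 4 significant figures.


f_alpha = (C_beta - C0) / (C_beta - C_alpha)
f_alpha = (25.5 - 18.4) / (25.5 - 10.5) = 0.473333
m_alpha = f_alpha * m_total = 0.473333 * 536 = 253.7 g


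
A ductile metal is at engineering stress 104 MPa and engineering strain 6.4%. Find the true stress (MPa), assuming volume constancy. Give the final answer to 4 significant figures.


sigma_true = sigma_eng * (1 + epsilon_eng)
sigma_true = 104 * (1 + 0.064)
sigma_true = 110.7 MPa


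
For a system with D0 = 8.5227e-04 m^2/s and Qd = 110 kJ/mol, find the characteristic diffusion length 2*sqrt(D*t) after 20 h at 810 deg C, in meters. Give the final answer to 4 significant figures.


Step 1: D = D0 * exp(-Qd/(R*T))
T = 1083.15 K
D = 8.5227e-04 * exp(-110e3 / (8.314 * 1083.15)) = 4.22341e-09 m^2/s
Step 2: L = 2*sqrt(D*t)
t = 20 h = 72000 s
L = 2*sqrt(4.22341e-09 * 72000) = 0.03488 m


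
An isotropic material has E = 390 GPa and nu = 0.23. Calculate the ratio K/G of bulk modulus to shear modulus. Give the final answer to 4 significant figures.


G = E / (2*(1+nu))
G = 390 / (2*(1+0.23)) = 158.537 GPa
K = E / (3*(1-2*nu))
K = 390 / (3*(1-2*0.23)) = 240.741 GPa
K/G = 240.741 / 158.537 = 1.519


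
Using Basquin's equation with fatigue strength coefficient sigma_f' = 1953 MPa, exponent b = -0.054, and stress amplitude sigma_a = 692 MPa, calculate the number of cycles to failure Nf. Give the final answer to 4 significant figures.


sigma_a = sigma_f' * (2*Nf)^b
2*Nf = (sigma_a / sigma_f')^(1/b)
2*Nf = (692 / 1953)^(1/-0.054)
2*Nf = 2.2099e+08
Nf = 1.105e+08 cycles


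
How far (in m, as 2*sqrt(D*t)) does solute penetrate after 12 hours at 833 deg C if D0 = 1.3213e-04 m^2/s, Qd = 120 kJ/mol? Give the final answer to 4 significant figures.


Step 1: D = D0 * exp(-Qd/(R*T))
T = 1106.15 K
D = 1.3213e-04 * exp(-120e3 / (8.314 * 1106.15)) = 2.84547e-10 m^2/s
Step 2: L = 2*sqrt(D*t)
t = 12 h = 43200 s
L = 2*sqrt(2.84547e-10 * 43200) = 7.012e-03 m


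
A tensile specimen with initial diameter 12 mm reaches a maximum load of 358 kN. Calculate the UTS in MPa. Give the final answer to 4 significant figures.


A0 = pi*(d/2)^2 = pi*(12/2)^2 = 113.097 mm^2
UTS = F_max / A0 = 358*1000 / 113.097
UTS = 3165 MPa


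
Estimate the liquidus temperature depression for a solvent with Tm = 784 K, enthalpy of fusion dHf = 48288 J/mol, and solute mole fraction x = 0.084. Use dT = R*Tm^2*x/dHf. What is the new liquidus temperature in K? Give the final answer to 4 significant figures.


dT = R*Tm^2*x / dHf
dT = 8.314 * 784^2 * 0.084 / 48288
dT = 8.8896 K
T_new = 784 - 8.8896 = 775.1 K


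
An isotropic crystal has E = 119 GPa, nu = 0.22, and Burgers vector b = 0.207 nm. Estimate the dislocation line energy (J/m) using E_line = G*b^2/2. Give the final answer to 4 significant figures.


Step 1: G = E / (2*(1+nu))
G = 119 / (2*(1+0.22)) = 48.7705 GPa = 4.87705e+10 Pa
Step 2: E_line = G*b^2/2
b = 0.207 nm = 2.07e-10 m
E_line = 0.5 * 4.87705e+10 * (2.07e-10)^2 = 1.045e-09 J/m


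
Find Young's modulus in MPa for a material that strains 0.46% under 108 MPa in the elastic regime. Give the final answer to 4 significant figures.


E = sigma / epsilon
epsilon = 0.46% = 4.6e-03
E = 108 / 4.6e-03
E = 23480 MPa


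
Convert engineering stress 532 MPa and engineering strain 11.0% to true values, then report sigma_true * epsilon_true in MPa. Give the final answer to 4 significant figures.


sigma_true = sigma_eng * (1 + epsilon_eng)
sigma_true = 532 * (1 + 0.11) = 590.52 MPa
epsilon_true = ln(1 + epsilon_eng)
epsilon_true = ln(1 + 0.11) = 0.10436
sigma_true * epsilon_true = 590.52 * 0.10436 = 61.63 MPa


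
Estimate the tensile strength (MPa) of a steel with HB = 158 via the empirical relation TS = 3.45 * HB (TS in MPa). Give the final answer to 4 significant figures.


TS (MPa) = 3.45 * HB
TS = 3.45 * 158
TS = 545.1 MPa


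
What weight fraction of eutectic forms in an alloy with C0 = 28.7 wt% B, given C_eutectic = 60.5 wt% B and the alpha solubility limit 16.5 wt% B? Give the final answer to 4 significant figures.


f_primary = (C_e - C0) / (C_e - C_alpha_max)
f_primary = (60.5 - 28.7) / (60.5 - 16.5)
f_primary = 0.722727
f_eutectic = 1 - 0.722727 = 0.2773


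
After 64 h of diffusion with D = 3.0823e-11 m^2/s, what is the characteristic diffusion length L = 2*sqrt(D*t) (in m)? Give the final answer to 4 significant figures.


t = 64 hr = 230400 s
Diffusion length = 2*sqrt(D*t)
= 2*sqrt(3.0823e-11 * 230400)
= 5.33e-03 m


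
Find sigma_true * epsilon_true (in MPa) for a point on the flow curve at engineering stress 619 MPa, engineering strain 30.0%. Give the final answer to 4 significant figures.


sigma_true = sigma_eng * (1 + epsilon_eng)
sigma_true = 619 * (1 + 0.3) = 804.7 MPa
epsilon_true = ln(1 + epsilon_eng)
epsilon_true = ln(1 + 0.3) = 0.262364
sigma_true * epsilon_true = 804.7 * 0.262364 = 211.1 MPa


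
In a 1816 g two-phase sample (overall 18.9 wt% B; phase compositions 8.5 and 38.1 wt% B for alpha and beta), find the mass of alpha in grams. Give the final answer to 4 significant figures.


f_alpha = (C_beta - C0) / (C_beta - C_alpha)
f_alpha = (38.1 - 18.9) / (38.1 - 8.5) = 0.648649
m_alpha = f_alpha * m_total = 0.648649 * 1816 = 1178 g


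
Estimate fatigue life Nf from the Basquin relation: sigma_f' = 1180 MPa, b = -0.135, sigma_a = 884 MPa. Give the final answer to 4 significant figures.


sigma_a = sigma_f' * (2*Nf)^b
2*Nf = (sigma_a / sigma_f')^(1/b)
2*Nf = (884 / 1180)^(1/-0.135)
2*Nf = 8.49394
Nf = 4.247 cycles


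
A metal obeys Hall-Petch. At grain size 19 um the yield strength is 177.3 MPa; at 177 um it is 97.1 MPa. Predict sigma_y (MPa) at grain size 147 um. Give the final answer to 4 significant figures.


sigma_y = sigma0 + k / sqrt(d)
1/sqrt(d1) = 1/sqrt(1.9e-05) = 229.416;  1/sqrt(d2) = 75.1646
k = (sigma1 - sigma2) / (1/sqrt(d1) - 1/sqrt(d2)) = (177.3 - 97.1) / (229.416 - 75.1646) = 0.519931 MPa*m^0.5
sigma0 = sigma1 - k/sqrt(d1) = 177.3 - 0.519931*229.416 = 58.0196 MPa
sigma_y(d3) = 58.0196 + 0.519931 / sqrt(1.47e-04) = 100.9 MPa


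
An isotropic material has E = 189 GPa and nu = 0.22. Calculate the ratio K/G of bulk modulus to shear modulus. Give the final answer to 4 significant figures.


G = E / (2*(1+nu))
G = 189 / (2*(1+0.22)) = 77.459 GPa
K = E / (3*(1-2*nu))
K = 189 / (3*(1-2*0.22)) = 112.5 GPa
K/G = 112.5 / 77.459 = 1.452


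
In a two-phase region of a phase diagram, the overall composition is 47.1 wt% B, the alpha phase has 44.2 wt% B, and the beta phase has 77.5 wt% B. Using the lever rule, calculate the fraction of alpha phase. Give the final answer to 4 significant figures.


f_alpha = (C_beta - C0) / (C_beta - C_alpha)
f_alpha = (77.5 - 47.1) / (77.5 - 44.2)
f_alpha = 0.9129


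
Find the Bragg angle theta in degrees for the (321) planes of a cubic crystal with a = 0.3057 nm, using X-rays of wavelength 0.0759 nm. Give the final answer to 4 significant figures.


d = a / sqrt(h^2+k^2+l^2)
d = 0.3057 / sqrt(14) = 0.0817018 nm
lambda = 2*d*sin(theta)  =>  sin(theta) = lambda / (2*d)
sin(theta) = 0.0759 / (2 * 0.0817018) = 0.464494
theta = 27.68 deg


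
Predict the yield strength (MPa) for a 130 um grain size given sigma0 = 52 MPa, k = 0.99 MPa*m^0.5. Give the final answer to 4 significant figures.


sigma_y = sigma0 + k / sqrt(d)
d = 130 um = 1.3e-04 m
sigma_y = 52 + 0.99 / sqrt(1.3e-04)
sigma_y = 138.8 MPa


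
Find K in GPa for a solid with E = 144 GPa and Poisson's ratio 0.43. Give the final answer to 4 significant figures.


K = E / (3*(1-2*nu))
K = 144 / (3*(1-2*0.43))
K = 342.9 GPa


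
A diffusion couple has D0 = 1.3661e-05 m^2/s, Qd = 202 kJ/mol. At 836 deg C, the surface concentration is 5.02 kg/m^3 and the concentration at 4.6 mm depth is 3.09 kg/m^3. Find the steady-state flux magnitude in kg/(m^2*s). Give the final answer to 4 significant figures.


Step 1: D = D0 * exp(-Qd/(R*T))
T = 836 + 273.15 = 1109.15 K
D = 1.3661e-05 * exp(-202e3 / (8.314 * 1109.15)) = 4.18881e-15 m^2/s
Step 2: J = D * (C1 - C2) / dx
J = 4.18881e-15 * (5.02 - 3.09) / 4.6e-03
J = 1.757e-12 kg/(m^2*s)


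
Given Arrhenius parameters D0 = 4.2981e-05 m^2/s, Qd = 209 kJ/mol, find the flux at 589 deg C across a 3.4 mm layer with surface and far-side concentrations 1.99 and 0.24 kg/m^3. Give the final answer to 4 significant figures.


Step 1: D = D0 * exp(-Qd/(R*T))
T = 589 + 273.15 = 862.15 K
D = 4.2981e-05 * exp(-209e3 / (8.314 * 862.15)) = 9.33777e-18 m^2/s
Step 2: J = D * (C1 - C2) / dx
J = 9.33777e-18 * (1.99 - 0.24) / 3.4e-03
J = 4.806e-15 kg/(m^2*s)


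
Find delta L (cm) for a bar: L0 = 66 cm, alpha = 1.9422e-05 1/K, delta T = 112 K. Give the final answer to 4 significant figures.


dL = L0 * alpha * dT
dL = 66 * 1.9422e-05 * 112
dL = 0.1436 cm


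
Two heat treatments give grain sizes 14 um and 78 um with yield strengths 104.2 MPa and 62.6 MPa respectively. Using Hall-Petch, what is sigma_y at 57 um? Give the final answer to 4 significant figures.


sigma_y = sigma0 + k / sqrt(d)
1/sqrt(d1) = 1/sqrt(1.4e-05) = 267.261;  1/sqrt(d2) = 113.228
k = (sigma1 - sigma2) / (1/sqrt(d1) - 1/sqrt(d2)) = (104.2 - 62.6) / (267.261 - 113.228) = 0.270071 MPa*m^0.5
sigma0 = sigma1 - k/sqrt(d1) = 104.2 - 0.270071*267.261 = 32.0205 MPa
sigma_y(d3) = 32.0205 + 0.270071 / sqrt(5.7e-05) = 67.79 MPa


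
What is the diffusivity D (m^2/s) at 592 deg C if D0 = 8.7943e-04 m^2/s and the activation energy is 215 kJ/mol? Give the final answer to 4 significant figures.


D = D0 * exp(-Qd / (R*T))
T = 865.15 K
D = 8.7943e-04 * exp(-215e3 / (8.314 * 865.15))
D = 9.179e-17 m^2/s


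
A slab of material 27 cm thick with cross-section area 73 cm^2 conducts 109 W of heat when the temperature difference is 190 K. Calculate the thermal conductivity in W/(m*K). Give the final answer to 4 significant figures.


k = Q*L / (A*dT)
L = 0.27 m, A = 7.3e-03 m^2
k = 109 * 0.27 / (7.3e-03 * 190)
k = 21.22 W/(m*K)


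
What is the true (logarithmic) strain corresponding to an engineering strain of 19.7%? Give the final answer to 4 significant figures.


epsilon_true = ln(1 + epsilon_eng)
epsilon_true = ln(1 + 0.197)
epsilon_true = 0.1798


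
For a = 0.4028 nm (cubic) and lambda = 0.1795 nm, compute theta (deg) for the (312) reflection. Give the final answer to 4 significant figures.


d = a / sqrt(h^2+k^2+l^2)
d = 0.4028 / sqrt(14) = 0.107653 nm
lambda = 2*d*sin(theta)  =>  sin(theta) = lambda / (2*d)
sin(theta) = 0.1795 / (2 * 0.107653) = 0.833698
theta = 56.48 deg
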